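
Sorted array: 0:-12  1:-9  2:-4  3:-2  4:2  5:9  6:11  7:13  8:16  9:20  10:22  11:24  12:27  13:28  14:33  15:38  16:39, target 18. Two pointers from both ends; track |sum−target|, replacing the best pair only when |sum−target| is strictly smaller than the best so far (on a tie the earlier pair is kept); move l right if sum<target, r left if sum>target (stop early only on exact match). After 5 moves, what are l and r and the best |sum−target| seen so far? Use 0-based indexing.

l=0 r=16: -12+39=27 d=9 *, r--
l=0 r=15: -12+38=26 d=8 *, r--
l=0 r=14: -12+33=21 d=3 *, r--
l=0 r=13: -12+28=16 d=2 *, l++
l=1 r=13: -9+28=19 d=1 *, r--

l=1, r=12, best |Δ|=1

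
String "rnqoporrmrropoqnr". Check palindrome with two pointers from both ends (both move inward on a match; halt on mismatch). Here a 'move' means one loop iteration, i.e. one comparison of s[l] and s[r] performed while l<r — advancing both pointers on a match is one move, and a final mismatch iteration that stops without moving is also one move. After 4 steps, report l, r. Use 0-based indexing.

l=4, r=12

l=0 r=16: 'r'=='r', l++,r--
l=1 r=15: 'n'=='n', l++,r--
l=2 r=14: 'q'=='q', l++,r--
l=3 r=13: 'o'=='o', l++,r--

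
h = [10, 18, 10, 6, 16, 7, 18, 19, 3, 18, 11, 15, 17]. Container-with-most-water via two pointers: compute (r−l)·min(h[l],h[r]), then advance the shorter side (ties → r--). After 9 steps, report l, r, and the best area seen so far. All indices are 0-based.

l=4, r=7, best area=187

[0,12] min(10,17)*12=120 best=120 * → l++
[1,12] min(18,17)*11=187 best=187 * → r--
[1,11] min(18,15)*10=150 best=187 → r--
[1,10] min(18,11)*9=99 best=187 → r--
[1,9] min(18,18)*8=144 best=187 → r--
[1,8] min(18,3)*7=21 best=187 → r--
[1,7] min(18,19)*6=108 best=187 → l++
[2,7] min(10,19)*5=50 best=187 → l++
[3,7] min(6,19)*4=24 best=187 → l++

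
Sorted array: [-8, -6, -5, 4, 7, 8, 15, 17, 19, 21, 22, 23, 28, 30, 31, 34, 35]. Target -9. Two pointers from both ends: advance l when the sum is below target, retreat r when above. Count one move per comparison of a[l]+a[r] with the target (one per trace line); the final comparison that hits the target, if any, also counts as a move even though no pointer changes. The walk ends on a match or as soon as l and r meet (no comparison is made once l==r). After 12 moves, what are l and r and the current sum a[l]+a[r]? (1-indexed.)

[1,17] -8+35=27 >-9 → r--
[1,16] -8+34=26 >-9 → r--
[1,15] -8+31=23 >-9 → r--
[1,14] -8+30=22 >-9 → r--
[1,13] -8+28=20 >-9 → r--
[1,12] -8+23=15 >-9 → r--
[1,11] -8+22=14 >-9 → r--
[1,10] -8+21=13 >-9 → r--
[1,9] -8+19=11 >-9 → r--
[1,8] -8+17=9 >-9 → r--
[1,7] -8+15=7 >-9 → r--
[1,6] -8+8=0 >-9 → r--

l=1, r=5, sum=-1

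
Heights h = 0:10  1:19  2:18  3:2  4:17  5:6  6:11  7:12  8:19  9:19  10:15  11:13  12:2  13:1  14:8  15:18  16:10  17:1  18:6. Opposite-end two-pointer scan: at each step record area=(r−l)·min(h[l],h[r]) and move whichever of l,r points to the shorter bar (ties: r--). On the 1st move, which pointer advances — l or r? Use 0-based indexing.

[0,18] min(10,6)*18=108 best=108 * → r--

r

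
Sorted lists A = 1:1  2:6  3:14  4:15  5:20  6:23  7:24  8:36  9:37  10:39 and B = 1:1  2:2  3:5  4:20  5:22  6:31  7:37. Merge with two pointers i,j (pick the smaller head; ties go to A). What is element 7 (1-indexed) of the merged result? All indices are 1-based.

i=1 j=1: A[i]=1<=B[j]=1 take 1, i++
i=2 j=1: A[i]=6>B[j]=1 take 1, j++
i=2 j=2: A[i]=6>B[j]=2 take 2, j++
i=2 j=3: A[i]=6>B[j]=5 take 5, j++
i=2 j=4: A[i]=6<=B[j]=20 take 6, i++
i=3 j=4: A[i]=14<=B[j]=20 take 14, i++
i=4 j=4: A[i]=15<=B[j]=20 take 15, i++
i=5 j=4: A[i]=20<=B[j]=20 take 20, i++
i=6 j=4: A[i]=23>B[j]=20 take 20, j++
i=6 j=5: A[i]=23>B[j]=22 take 22, j++
i=6 j=6: A[i]=23<=B[j]=31 take 23, i++
i=7 j=6: A[i]=24<=B[j]=31 take 24, i++
i=8 j=6: A[i]=36>B[j]=31 take 31, j++
i=8 j=7: A[i]=36<=B[j]=37 take 36, i++
i=9 j=7: A[i]=37<=B[j]=37 take 37, i++
i=10 j=7: A[i]=39>B[j]=37 take 37, j++
i=10 j=8: B done, take A[i]=39, i++

merged[7] = 15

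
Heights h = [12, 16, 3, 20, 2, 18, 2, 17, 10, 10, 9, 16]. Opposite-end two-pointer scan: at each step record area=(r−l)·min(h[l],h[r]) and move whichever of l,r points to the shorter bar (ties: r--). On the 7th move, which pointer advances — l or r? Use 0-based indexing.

l=0 r=11: min(12,16)*11=132 best=132 *, l++
l=1 r=11: min(16,16)*10=160 best=160 *, r--
l=1 r=10: min(16,9)*9=81 best=160, r--
l=1 r=9: min(16,10)*8=80 best=160, r--
l=1 r=8: min(16,10)*7=70 best=160, r--
l=1 r=7: min(16,17)*6=96 best=160, l++
l=2 r=7: min(3,17)*5=15 best=160, l++

l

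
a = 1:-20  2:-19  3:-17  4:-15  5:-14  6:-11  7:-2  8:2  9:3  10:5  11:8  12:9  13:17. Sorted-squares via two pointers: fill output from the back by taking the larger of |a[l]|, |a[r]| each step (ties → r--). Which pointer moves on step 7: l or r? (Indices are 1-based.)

l

l=1 r=13: |-20|>|17| out[13]=400, l++
l=2 r=13: |-19|>|17| out[12]=361, l++
l=3 r=13: |-17|<=|17| out[11]=289, r--
l=3 r=12: |-17|>|9| out[10]=289, l++
l=4 r=12: |-15|>|9| out[9]=225, l++
l=5 r=12: |-14|>|9| out[8]=196, l++
l=6 r=12: |-11|>|9| out[7]=121, l++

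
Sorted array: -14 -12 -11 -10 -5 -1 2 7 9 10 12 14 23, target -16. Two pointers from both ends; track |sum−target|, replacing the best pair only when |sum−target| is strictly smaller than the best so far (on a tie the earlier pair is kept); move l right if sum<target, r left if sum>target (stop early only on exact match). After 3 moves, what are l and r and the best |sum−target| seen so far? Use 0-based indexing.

[0,12] -14+23=9 d=25 * → r--
[0,11] -14+14=0 d=16 * → r--
[0,10] -14+12=-2 d=14 * → r--

l=0, r=9, best |Δ|=14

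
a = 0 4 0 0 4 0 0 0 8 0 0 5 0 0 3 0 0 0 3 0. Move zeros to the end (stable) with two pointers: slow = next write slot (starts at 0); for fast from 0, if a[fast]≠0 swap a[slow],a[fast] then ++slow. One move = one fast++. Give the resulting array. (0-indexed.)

[4, 4, 8, 5, 3, 3, 0, 0, 0, 0, 0, 0, 0, 0, 0, 0, 0, 0, 0, 0]

slow=0 fast=0: a[fast]=0, fast++
slow=0 fast=1: a[fast]=4≠0 swap→a[0]=4, slow++,fast++
slow=1 fast=2: a[fast]=0, fast++
slow=1 fast=3: a[fast]=0, fast++
slow=1 fast=4: a[fast]=4≠0 swap→a[1]=4, slow++,fast++
slow=2 fast=5: a[fast]=0, fast++
slow=2 fast=6: a[fast]=0, fast++
slow=2 fast=7: a[fast]=0, fast++
slow=2 fast=8: a[fast]=8≠0 swap→a[2]=8, slow++,fast++
slow=3 fast=9: a[fast]=0, fast++
slow=3 fast=10: a[fast]=0, fast++
slow=3 fast=11: a[fast]=5≠0 swap→a[3]=5, slow++,fast++
slow=4 fast=12: a[fast]=0, fast++
slow=4 fast=13: a[fast]=0, fast++
slow=4 fast=14: a[fast]=3≠0 swap→a[4]=3, slow++,fast++
slow=5 fast=15: a[fast]=0, fast++
slow=5 fast=16: a[fast]=0, fast++
slow=5 fast=17: a[fast]=0, fast++
slow=5 fast=18: a[fast]=3≠0 swap→a[5]=3, slow++,fast++
slow=6 fast=19: a[fast]=0, fast++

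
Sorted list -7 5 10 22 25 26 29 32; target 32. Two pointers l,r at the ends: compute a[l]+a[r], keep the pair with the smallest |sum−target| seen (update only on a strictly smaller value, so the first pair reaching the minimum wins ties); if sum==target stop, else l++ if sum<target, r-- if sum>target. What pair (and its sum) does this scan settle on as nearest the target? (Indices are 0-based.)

pair (10, 22) with sum 32 (|Δ|=0)

l=0 r=7: -7+32=25 d=7 *, l++
l=1 r=7: 5+32=37 d=5 *, r--
l=1 r=6: 5+29=34 d=2 *, r--
l=1 r=5: 5+26=31 d=1 *, l++
l=2 r=5: 10+26=36 d=4, r--
l=2 r=4: 10+25=35 d=3, r--
l=2 r=3: 10+22=32 d=0 *, stop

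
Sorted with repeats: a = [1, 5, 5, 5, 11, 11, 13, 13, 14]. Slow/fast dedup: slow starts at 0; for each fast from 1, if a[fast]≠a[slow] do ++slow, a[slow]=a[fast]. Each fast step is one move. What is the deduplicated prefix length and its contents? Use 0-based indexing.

length 5; prefix = [1, 5, 11, 13, 14]

slow=0 fast=1: a[fast]=5≠a[slow]=1 write a[1]=5, slow++,fast++
slow=1 fast=2: a[fast]=5=a[slow] dup, fast++
slow=1 fast=3: a[fast]=5=a[slow] dup, fast++
slow=1 fast=4: a[fast]=11≠a[slow]=5 write a[2]=11, slow++,fast++
slow=2 fast=5: a[fast]=11=a[slow] dup, fast++
slow=2 fast=6: a[fast]=13≠a[slow]=11 write a[3]=13, slow++,fast++
slow=3 fast=7: a[fast]=13=a[slow] dup, fast++
slow=3 fast=8: a[fast]=14≠a[slow]=13 write a[4]=14, slow++,fast++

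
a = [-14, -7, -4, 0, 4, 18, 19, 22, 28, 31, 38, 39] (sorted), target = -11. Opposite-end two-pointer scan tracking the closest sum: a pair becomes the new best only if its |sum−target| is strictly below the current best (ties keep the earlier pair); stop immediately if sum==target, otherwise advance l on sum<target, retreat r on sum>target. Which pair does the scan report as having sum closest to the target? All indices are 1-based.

pair (-7, -4) with sum -11 (|Δ|=0)

[1,12] -14+39=25 d=36 * → r--
[1,11] -14+38=24 d=35 * → r--
[1,10] -14+31=17 d=28 * → r--
[1,9] -14+28=14 d=25 * → r--
[1,8] -14+22=8 d=19 * → r--
[1,7] -14+19=5 d=16 * → r--
[1,6] -14+18=4 d=15 * → r--
[1,5] -14+4=-10 d=1 * → r--
[1,4] -14+0=-14 d=3 → l++
[2,4] -7+0=-7 d=4 → r--
[2,3] -7+-4=-11 d=0 * → stop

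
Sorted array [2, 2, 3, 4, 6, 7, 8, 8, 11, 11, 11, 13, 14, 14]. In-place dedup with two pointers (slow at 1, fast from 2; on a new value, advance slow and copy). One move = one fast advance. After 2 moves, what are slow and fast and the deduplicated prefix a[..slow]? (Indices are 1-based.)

slow=1 fast=2: a[fast]=2=a[slow] dup, fast++
slow=1 fast=3: a[fast]=3≠a[slow]=2 write a[2]=3, slow++,fast++

slow=2, fast=4, prefix=[2, 3]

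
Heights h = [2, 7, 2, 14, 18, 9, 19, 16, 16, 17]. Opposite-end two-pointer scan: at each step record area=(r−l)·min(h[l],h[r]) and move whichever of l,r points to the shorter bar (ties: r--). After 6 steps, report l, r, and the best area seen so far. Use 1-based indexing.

[1,10] min(2,17)*9=18 best=18 * → l++
[2,10] min(7,17)*8=56 best=56 * → l++
[3,10] min(2,17)*7=14 best=56 → l++
[4,10] min(14,17)*6=84 best=84 * → l++
[5,10] min(18,17)*5=85 best=85 * → r--
[5,9] min(18,16)*4=64 best=85 → r--

l=5, r=8, best area=85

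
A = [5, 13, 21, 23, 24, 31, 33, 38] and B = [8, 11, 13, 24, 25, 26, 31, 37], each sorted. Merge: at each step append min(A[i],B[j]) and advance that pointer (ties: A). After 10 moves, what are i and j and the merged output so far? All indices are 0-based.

[i=0,j=0] A[i]=5<=B[j]=8 take 5 → i++
[i=1,j=0] A[i]=13>B[j]=8 take 8 → j++
[i=1,j=1] A[i]=13>B[j]=11 take 11 → j++
[i=1,j=2] A[i]=13<=B[j]=13 take 13 → i++
[i=2,j=2] A[i]=21>B[j]=13 take 13 → j++
[i=2,j=3] A[i]=21<=B[j]=24 take 21 → i++
[i=3,j=3] A[i]=23<=B[j]=24 take 23 → i++
[i=4,j=3] A[i]=24<=B[j]=24 take 24 → i++
[i=5,j=3] A[i]=31>B[j]=24 take 24 → j++
[i=5,j=4] A[i]=31>B[j]=25 take 25 → j++

i=5, j=5, merged so far=[5, 8, 11, 13, 13, 21, 23, 24, 24, 25]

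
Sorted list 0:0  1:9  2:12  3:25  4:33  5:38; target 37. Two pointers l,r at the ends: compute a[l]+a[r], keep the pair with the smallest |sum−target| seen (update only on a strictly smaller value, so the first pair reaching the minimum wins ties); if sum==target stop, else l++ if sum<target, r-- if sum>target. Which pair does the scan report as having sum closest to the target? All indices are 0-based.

pair (12, 25) with sum 37 (|Δ|=0)

l=0 r=5: 0+38=38 d=1 *, r--
l=0 r=4: 0+33=33 d=4, l++
l=1 r=4: 9+33=42 d=5, r--
l=1 r=3: 9+25=34 d=3, l++
l=2 r=3: 12+25=37 d=0 *, stop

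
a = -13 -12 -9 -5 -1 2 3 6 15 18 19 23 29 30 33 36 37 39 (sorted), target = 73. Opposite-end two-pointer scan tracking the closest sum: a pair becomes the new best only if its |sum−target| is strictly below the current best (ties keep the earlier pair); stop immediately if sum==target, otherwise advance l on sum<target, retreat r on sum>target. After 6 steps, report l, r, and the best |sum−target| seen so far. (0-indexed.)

l=6, r=17, best |Δ|=32

l=0 r=17: -13+39=26 d=47 *, l++
l=1 r=17: -12+39=27 d=46 *, l++
l=2 r=17: -9+39=30 d=43 *, l++
l=3 r=17: -5+39=34 d=39 *, l++
l=4 r=17: -1+39=38 d=35 *, l++
l=5 r=17: 2+39=41 d=32 *, l++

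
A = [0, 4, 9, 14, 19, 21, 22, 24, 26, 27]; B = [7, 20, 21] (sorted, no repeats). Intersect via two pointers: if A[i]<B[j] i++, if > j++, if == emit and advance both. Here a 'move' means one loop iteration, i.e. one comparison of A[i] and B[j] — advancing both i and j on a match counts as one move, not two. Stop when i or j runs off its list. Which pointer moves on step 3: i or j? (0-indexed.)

[i=0,j=0] 0<7 → i++
[i=1,j=0] 4<7 → i++
[i=2,j=0] 9>7 → j++

j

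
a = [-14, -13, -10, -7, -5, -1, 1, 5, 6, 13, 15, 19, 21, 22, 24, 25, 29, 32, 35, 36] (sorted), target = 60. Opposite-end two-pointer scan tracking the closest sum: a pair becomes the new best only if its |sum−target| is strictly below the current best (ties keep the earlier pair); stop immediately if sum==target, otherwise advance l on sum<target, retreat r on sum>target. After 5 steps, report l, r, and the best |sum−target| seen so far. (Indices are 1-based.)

l=6, r=20, best |Δ|=29

l=1 r=20: -14+36=22 d=38 *, l++
l=2 r=20: -13+36=23 d=37 *, l++
l=3 r=20: -10+36=26 d=34 *, l++
l=4 r=20: -7+36=29 d=31 *, l++
l=5 r=20: -5+36=31 d=29 *, l++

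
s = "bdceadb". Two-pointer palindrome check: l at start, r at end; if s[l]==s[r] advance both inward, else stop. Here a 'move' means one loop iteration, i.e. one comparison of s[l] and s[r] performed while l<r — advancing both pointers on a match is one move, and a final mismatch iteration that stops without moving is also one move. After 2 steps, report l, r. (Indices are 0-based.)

l=2, r=4

l=0 r=6: 'b'=='b', l++,r--
l=1 r=5: 'd'=='d', l++,r--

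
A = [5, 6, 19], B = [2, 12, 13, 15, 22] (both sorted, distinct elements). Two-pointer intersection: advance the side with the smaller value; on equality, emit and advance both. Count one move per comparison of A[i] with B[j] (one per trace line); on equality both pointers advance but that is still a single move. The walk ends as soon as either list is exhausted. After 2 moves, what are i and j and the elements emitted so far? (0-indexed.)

i=1, j=1, emitted=[]

i=0 j=0: 5>2, j++
i=0 j=1: 5<12, i++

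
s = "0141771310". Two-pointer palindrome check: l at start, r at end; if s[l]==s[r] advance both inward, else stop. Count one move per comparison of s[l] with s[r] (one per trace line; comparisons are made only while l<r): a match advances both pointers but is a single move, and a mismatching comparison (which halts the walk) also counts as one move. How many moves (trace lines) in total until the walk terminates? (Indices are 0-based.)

3 moves

l=0 r=9: '0'=='0', l++,r--
l=1 r=8: '1'=='1', l++,r--
l=2 r=7: '4'!='3', stop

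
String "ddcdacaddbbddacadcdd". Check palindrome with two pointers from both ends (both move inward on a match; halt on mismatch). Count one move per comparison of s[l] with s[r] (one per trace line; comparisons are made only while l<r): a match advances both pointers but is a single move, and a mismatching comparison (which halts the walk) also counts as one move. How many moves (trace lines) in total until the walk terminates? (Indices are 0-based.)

l=0 r=19: 'd'=='d', l++,r--
l=1 r=18: 'd'=='d', l++,r--
l=2 r=17: 'c'=='c', l++,r--
l=3 r=16: 'd'=='d', l++,r--
l=4 r=15: 'a'=='a', l++,r--
l=5 r=14: 'c'=='c', l++,r--
l=6 r=13: 'a'=='a', l++,r--
l=7 r=12: 'd'=='d', l++,r--
l=8 r=11: 'd'=='d', l++,r--
l=9 r=10: 'b'=='b', l++,r--

10 moves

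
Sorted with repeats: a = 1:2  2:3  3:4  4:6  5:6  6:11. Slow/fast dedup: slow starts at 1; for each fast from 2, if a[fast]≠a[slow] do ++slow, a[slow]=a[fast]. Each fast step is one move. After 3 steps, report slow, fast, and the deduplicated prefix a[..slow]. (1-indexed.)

slow=4, fast=5, prefix=[2, 3, 4, 6]

slow=1 fast=2: a[fast]=3≠a[slow]=2 write a[2]=3, slow++,fast++
slow=2 fast=3: a[fast]=4≠a[slow]=3 write a[3]=4, slow++,fast++
slow=3 fast=4: a[fast]=6≠a[slow]=4 write a[4]=6, slow++,fast++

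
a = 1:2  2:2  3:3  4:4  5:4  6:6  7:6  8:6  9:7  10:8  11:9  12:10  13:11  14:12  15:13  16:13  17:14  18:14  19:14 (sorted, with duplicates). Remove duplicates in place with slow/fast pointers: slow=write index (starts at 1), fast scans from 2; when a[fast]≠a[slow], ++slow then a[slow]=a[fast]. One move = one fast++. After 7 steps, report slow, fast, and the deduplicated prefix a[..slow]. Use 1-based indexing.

slow=4, fast=9, prefix=[2, 3, 4, 6]

slow=1 fast=2: a[fast]=2=a[slow] dup, fast++
slow=1 fast=3: a[fast]=3≠a[slow]=2 write a[2]=3, slow++,fast++
slow=2 fast=4: a[fast]=4≠a[slow]=3 write a[3]=4, slow++,fast++
slow=3 fast=5: a[fast]=4=a[slow] dup, fast++
slow=3 fast=6: a[fast]=6≠a[slow]=4 write a[4]=6, slow++,fast++
slow=4 fast=7: a[fast]=6=a[slow] dup, fast++
slow=4 fast=8: a[fast]=6=a[slow] dup, fast++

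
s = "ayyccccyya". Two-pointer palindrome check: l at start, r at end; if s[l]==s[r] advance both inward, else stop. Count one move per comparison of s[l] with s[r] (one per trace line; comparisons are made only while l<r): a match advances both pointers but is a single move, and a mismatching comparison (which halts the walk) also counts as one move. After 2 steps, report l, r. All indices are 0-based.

l=0 r=9: 'a'=='a', l++,r--
l=1 r=8: 'y'=='y', l++,r--

l=2, r=7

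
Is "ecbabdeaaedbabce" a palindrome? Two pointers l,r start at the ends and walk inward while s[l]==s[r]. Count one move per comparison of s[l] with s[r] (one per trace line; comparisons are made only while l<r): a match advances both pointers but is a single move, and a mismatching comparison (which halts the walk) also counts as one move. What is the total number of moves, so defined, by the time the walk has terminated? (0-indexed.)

l=0 r=15: 'e'=='e', l++,r--
l=1 r=14: 'c'=='c', l++,r--
l=2 r=13: 'b'=='b', l++,r--
l=3 r=12: 'a'=='a', l++,r--
l=4 r=11: 'b'=='b', l++,r--
l=5 r=10: 'd'=='d', l++,r--
l=6 r=9: 'e'=='e', l++,r--
l=7 r=8: 'a'=='a', l++,r--

8 moves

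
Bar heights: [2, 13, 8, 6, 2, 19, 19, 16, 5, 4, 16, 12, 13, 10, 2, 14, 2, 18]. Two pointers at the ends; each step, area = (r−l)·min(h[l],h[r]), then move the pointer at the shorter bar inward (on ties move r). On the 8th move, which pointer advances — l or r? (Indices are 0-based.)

r

[0,17] min(2,18)*17=34 best=34 * → l++
[1,17] min(13,18)*16=208 best=208 * → l++
[2,17] min(8,18)*15=120 best=208 → l++
[3,17] min(6,18)*14=84 best=208 → l++
[4,17] min(2,18)*13=26 best=208 → l++
[5,17] min(19,18)*12=216 best=216 * → r--
[5,16] min(19,2)*11=22 best=216 → r--
[5,15] min(19,14)*10=140 best=216 → r--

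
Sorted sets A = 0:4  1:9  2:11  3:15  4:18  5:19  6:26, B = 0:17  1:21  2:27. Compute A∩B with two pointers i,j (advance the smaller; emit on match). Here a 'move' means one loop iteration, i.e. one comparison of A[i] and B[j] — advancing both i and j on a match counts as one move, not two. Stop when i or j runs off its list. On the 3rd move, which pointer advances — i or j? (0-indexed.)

i=0 j=0: 4<17, i++
i=1 j=0: 9<17, i++
i=2 j=0: 11<17, i++

i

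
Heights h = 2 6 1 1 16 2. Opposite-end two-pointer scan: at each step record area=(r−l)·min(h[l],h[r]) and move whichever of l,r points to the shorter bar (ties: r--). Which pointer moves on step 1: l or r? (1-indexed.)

l=1 r=6: min(2,2)*5=10 best=10 *, r--

r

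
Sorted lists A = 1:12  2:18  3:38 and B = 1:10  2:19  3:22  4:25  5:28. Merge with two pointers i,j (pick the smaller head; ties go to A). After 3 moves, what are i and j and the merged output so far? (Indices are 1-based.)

[i=1,j=1] A[i]=12>B[j]=10 take 10 → j++
[i=1,j=2] A[i]=12<=B[j]=19 take 12 → i++
[i=2,j=2] A[i]=18<=B[j]=19 take 18 → i++

i=3, j=2, merged so far=[10, 12, 18]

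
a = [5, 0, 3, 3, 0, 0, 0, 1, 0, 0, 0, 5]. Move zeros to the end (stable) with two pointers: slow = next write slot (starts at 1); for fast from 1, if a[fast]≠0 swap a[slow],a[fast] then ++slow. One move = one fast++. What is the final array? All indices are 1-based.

[5, 3, 3, 1, 5, 0, 0, 0, 0, 0, 0, 0]

(s=1,f=1) a[fast]=5≠0 swap→a[1]=5 → slow++,fast++
(s=2,f=2) a[fast]=0 → fast++
(s=2,f=3) a[fast]=3≠0 swap→a[2]=3 → slow++,fast++
(s=3,f=4) a[fast]=3≠0 swap→a[3]=3 → slow++,fast++
(s=4,f=5) a[fast]=0 → fast++
(s=4,f=6) a[fast]=0 → fast++
(s=4,f=7) a[fast]=0 → fast++
(s=4,f=8) a[fast]=1≠0 swap→a[4]=1 → slow++,fast++
(s=5,f=9) a[fast]=0 → fast++
(s=5,f=10) a[fast]=0 → fast++
(s=5,f=11) a[fast]=0 → fast++
(s=5,f=12) a[fast]=5≠0 swap→a[5]=5 → slow++,fast++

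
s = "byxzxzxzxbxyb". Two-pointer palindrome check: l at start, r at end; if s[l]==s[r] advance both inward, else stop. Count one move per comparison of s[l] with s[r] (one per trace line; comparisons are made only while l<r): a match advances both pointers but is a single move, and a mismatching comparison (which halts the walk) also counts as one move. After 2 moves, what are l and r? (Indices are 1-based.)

l=3, r=11

l=1 r=13: 'b'=='b', l++,r--
l=2 r=12: 'y'=='y', l++,r--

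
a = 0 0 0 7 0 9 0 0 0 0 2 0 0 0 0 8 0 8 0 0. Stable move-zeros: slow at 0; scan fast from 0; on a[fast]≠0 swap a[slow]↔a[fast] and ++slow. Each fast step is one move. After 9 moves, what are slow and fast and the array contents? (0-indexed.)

slow=2, fast=9, a=[7, 9, 0, 0, 0, 0, 0, 0, 0, 0, 2, 0, 0, 0, 0, 8, 0, 8, 0, 0]

(s=0,f=0) a[fast]=0 → fast++
(s=0,f=1) a[fast]=0 → fast++
(s=0,f=2) a[fast]=0 → fast++
(s=0,f=3) a[fast]=7≠0 swap→a[0]=7 → slow++,fast++
(s=1,f=4) a[fast]=0 → fast++
(s=1,f=5) a[fast]=9≠0 swap→a[1]=9 → slow++,fast++
(s=2,f=6) a[fast]=0 → fast++
(s=2,f=7) a[fast]=0 → fast++
(s=2,f=8) a[fast]=0 → fast++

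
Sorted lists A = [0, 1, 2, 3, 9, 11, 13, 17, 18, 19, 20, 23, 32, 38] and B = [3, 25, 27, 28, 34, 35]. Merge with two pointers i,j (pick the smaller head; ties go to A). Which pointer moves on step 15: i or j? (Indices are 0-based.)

i=0 j=0: A[i]=0<=B[j]=3 take 0, i++
i=1 j=0: A[i]=1<=B[j]=3 take 1, i++
i=2 j=0: A[i]=2<=B[j]=3 take 2, i++
i=3 j=0: A[i]=3<=B[j]=3 take 3, i++
i=4 j=0: A[i]=9>B[j]=3 take 3, j++
i=4 j=1: A[i]=9<=B[j]=25 take 9, i++
i=5 j=1: A[i]=11<=B[j]=25 take 11, i++
i=6 j=1: A[i]=13<=B[j]=25 take 13, i++
i=7 j=1: A[i]=17<=B[j]=25 take 17, i++
i=8 j=1: A[i]=18<=B[j]=25 take 18, i++
i=9 j=1: A[i]=19<=B[j]=25 take 19, i++
i=10 j=1: A[i]=20<=B[j]=25 take 20, i++
i=11 j=1: A[i]=23<=B[j]=25 take 23, i++
i=12 j=1: A[i]=32>B[j]=25 take 25, j++
i=12 j=2: A[i]=32>B[j]=27 take 27, j++

j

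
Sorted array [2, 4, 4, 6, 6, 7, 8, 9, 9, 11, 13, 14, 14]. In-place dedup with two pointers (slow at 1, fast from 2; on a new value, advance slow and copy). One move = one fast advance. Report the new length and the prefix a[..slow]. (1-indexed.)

length 9; prefix = [2, 4, 6, 7, 8, 9, 11, 13, 14]

slow=1 fast=2: a[fast]=4≠a[slow]=2 write a[2]=4, slow++,fast++
slow=2 fast=3: a[fast]=4=a[slow] dup, fast++
slow=2 fast=4: a[fast]=6≠a[slow]=4 write a[3]=6, slow++,fast++
slow=3 fast=5: a[fast]=6=a[slow] dup, fast++
slow=3 fast=6: a[fast]=7≠a[slow]=6 write a[4]=7, slow++,fast++
slow=4 fast=7: a[fast]=8≠a[slow]=7 write a[5]=8, slow++,fast++
slow=5 fast=8: a[fast]=9≠a[slow]=8 write a[6]=9, slow++,fast++
slow=6 fast=9: a[fast]=9=a[slow] dup, fast++
slow=6 fast=10: a[fast]=11≠a[slow]=9 write a[7]=11, slow++,fast++
slow=7 fast=11: a[fast]=13≠a[slow]=11 write a[8]=13, slow++,fast++
slow=8 fast=12: a[fast]=14≠a[slow]=13 write a[9]=14, slow++,fast++
slow=9 fast=13: a[fast]=14=a[slow] dup, fast++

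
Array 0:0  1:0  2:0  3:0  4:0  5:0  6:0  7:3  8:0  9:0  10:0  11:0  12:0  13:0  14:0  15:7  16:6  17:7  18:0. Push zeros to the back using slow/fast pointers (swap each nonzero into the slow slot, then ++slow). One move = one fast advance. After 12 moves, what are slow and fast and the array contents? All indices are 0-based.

slow=1, fast=12, a=[3, 0, 0, 0, 0, 0, 0, 0, 0, 0, 0, 0, 0, 0, 0, 7, 6, 7, 0]

(s=0,f=0) a[fast]=0 → fast++
(s=0,f=1) a[fast]=0 → fast++
(s=0,f=2) a[fast]=0 → fast++
(s=0,f=3) a[fast]=0 → fast++
(s=0,f=4) a[fast]=0 → fast++
(s=0,f=5) a[fast]=0 → fast++
(s=0,f=6) a[fast]=0 → fast++
(s=0,f=7) a[fast]=3≠0 swap→a[0]=3 → slow++,fast++
(s=1,f=8) a[fast]=0 → fast++
(s=1,f=9) a[fast]=0 → fast++
(s=1,f=10) a[fast]=0 → fast++
(s=1,f=11) a[fast]=0 → fast++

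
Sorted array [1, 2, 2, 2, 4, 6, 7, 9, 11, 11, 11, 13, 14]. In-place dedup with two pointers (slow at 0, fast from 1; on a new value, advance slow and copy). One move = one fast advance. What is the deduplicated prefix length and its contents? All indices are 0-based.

length 9; prefix = [1, 2, 4, 6, 7, 9, 11, 13, 14]

slow=0 fast=1: a[fast]=2≠a[slow]=1 write a[1]=2, slow++,fast++
slow=1 fast=2: a[fast]=2=a[slow] dup, fast++
slow=1 fast=3: a[fast]=2=a[slow] dup, fast++
slow=1 fast=4: a[fast]=4≠a[slow]=2 write a[2]=4, slow++,fast++
slow=2 fast=5: a[fast]=6≠a[slow]=4 write a[3]=6, slow++,fast++
slow=3 fast=6: a[fast]=7≠a[slow]=6 write a[4]=7, slow++,fast++
slow=4 fast=7: a[fast]=9≠a[slow]=7 write a[5]=9, slow++,fast++
slow=5 fast=8: a[fast]=11≠a[slow]=9 write a[6]=11, slow++,fast++
slow=6 fast=9: a[fast]=11=a[slow] dup, fast++
slow=6 fast=10: a[fast]=11=a[slow] dup, fast++
slow=6 fast=11: a[fast]=13≠a[slow]=11 write a[7]=13, slow++,fast++
slow=7 fast=12: a[fast]=14≠a[slow]=13 write a[8]=14, slow++,fast++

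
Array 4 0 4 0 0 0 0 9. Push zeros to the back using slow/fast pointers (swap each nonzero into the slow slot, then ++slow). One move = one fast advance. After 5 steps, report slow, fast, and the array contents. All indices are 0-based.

slow=2, fast=5, a=[4, 4, 0, 0, 0, 0, 0, 9]

slow=0 fast=0: a[fast]=4≠0 swap→a[0]=4, slow++,fast++
slow=1 fast=1: a[fast]=0, fast++
slow=1 fast=2: a[fast]=4≠0 swap→a[1]=4, slow++,fast++
slow=2 fast=3: a[fast]=0, fast++
slow=2 fast=4: a[fast]=0, fast++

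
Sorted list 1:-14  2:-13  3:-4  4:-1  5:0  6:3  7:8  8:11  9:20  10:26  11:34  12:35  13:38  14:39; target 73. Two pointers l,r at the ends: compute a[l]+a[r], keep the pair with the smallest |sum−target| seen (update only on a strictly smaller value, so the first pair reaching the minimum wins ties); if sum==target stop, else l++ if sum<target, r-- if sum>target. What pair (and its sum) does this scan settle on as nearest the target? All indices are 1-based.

l=1 r=14: -14+39=25 d=48 *, l++
l=2 r=14: -13+39=26 d=47 *, l++
l=3 r=14: -4+39=35 d=38 *, l++
l=4 r=14: -1+39=38 d=35 *, l++
l=5 r=14: 0+39=39 d=34 *, l++
l=6 r=14: 3+39=42 d=31 *, l++
l=7 r=14: 8+39=47 d=26 *, l++
l=8 r=14: 11+39=50 d=23 *, l++
l=9 r=14: 20+39=59 d=14 *, l++
l=10 r=14: 26+39=65 d=8 *, l++
l=11 r=14: 34+39=73 d=0 *, stop

pair (34, 39) with sum 73 (|Δ|=0)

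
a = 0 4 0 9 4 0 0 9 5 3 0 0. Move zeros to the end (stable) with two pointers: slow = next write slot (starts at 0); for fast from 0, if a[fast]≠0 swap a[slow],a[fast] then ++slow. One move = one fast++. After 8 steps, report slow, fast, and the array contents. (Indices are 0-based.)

slow=4, fast=8, a=[4, 9, 4, 9, 0, 0, 0, 0, 5, 3, 0, 0]

(s=0,f=0) a[fast]=0 → fast++
(s=0,f=1) a[fast]=4≠0 swap→a[0]=4 → slow++,fast++
(s=1,f=2) a[fast]=0 → fast++
(s=1,f=3) a[fast]=9≠0 swap→a[1]=9 → slow++,fast++
(s=2,f=4) a[fast]=4≠0 swap→a[2]=4 → slow++,fast++
(s=3,f=5) a[fast]=0 → fast++
(s=3,f=6) a[fast]=0 → fast++
(s=3,f=7) a[fast]=9≠0 swap→a[3]=9 → slow++,fast++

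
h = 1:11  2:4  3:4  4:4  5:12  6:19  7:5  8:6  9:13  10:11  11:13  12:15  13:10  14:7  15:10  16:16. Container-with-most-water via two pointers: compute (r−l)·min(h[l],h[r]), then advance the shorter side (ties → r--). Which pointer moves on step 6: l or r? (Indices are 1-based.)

r

l=1 r=16: min(11,16)*15=165 best=165 *, l++
l=2 r=16: min(4,16)*14=56 best=165, l++
l=3 r=16: min(4,16)*13=52 best=165, l++
l=4 r=16: min(4,16)*12=48 best=165, l++
l=5 r=16: min(12,16)*11=132 best=165, l++
l=6 r=16: min(19,16)*10=160 best=165, r--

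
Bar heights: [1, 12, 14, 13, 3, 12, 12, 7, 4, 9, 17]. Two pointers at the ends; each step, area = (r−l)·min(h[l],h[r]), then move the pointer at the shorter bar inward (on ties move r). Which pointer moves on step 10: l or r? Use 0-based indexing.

l

[0,10] min(1,17)*10=10 best=10 * → l++
[1,10] min(12,17)*9=108 best=108 * → l++
[2,10] min(14,17)*8=112 best=112 * → l++
[3,10] min(13,17)*7=91 best=112 → l++
[4,10] min(3,17)*6=18 best=112 → l++
[5,10] min(12,17)*5=60 best=112 → l++
[6,10] min(12,17)*4=48 best=112 → l++
[7,10] min(7,17)*3=21 best=112 → l++
[8,10] min(4,17)*2=8 best=112 → l++
[9,10] min(9,17)*1=9 best=112 → l++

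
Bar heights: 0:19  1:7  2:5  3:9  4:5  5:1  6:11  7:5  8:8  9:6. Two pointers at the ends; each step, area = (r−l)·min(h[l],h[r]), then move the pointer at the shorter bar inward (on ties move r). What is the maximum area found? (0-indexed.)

max area = 66

[0,9] min(19,6)*9=54 best=54 * → r--
[0,8] min(19,8)*8=64 best=64 * → r--
[0,7] min(19,5)*7=35 best=64 → r--
[0,6] min(19,11)*6=66 best=66 * → r--
[0,5] min(19,1)*5=5 best=66 → r--
[0,4] min(19,5)*4=20 best=66 → r--
[0,3] min(19,9)*3=27 best=66 → r--
[0,2] min(19,5)*2=10 best=66 → r--
[0,1] min(19,7)*1=7 best=66 → r--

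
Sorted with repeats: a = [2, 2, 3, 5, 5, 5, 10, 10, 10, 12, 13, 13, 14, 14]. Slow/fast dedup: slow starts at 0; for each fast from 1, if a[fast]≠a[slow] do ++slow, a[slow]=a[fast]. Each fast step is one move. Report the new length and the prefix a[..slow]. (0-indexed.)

slow=0 fast=1: a[fast]=2=a[slow] dup, fast++
slow=0 fast=2: a[fast]=3≠a[slow]=2 write a[1]=3, slow++,fast++
slow=1 fast=3: a[fast]=5≠a[slow]=3 write a[2]=5, slow++,fast++
slow=2 fast=4: a[fast]=5=a[slow] dup, fast++
slow=2 fast=5: a[fast]=5=a[slow] dup, fast++
slow=2 fast=6: a[fast]=10≠a[slow]=5 write a[3]=10, slow++,fast++
slow=3 fast=7: a[fast]=10=a[slow] dup, fast++
slow=3 fast=8: a[fast]=10=a[slow] dup, fast++
slow=3 fast=9: a[fast]=12≠a[slow]=10 write a[4]=12, slow++,fast++
slow=4 fast=10: a[fast]=13≠a[slow]=12 write a[5]=13, slow++,fast++
slow=5 fast=11: a[fast]=13=a[slow] dup, fast++
slow=5 fast=12: a[fast]=14≠a[slow]=13 write a[6]=14, slow++,fast++
slow=6 fast=13: a[fast]=14=a[slow] dup, fast++

length 7; prefix = [2, 3, 5, 10, 12, 13, 14]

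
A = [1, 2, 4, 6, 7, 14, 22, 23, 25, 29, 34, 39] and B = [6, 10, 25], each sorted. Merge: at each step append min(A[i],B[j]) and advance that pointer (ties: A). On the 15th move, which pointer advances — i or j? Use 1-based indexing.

i

i=1 j=1: A[i]=1<=B[j]=6 take 1, i++
i=2 j=1: A[i]=2<=B[j]=6 take 2, i++
i=3 j=1: A[i]=4<=B[j]=6 take 4, i++
i=4 j=1: A[i]=6<=B[j]=6 take 6, i++
i=5 j=1: A[i]=7>B[j]=6 take 6, j++
i=5 j=2: A[i]=7<=B[j]=10 take 7, i++
i=6 j=2: A[i]=14>B[j]=10 take 10, j++
i=6 j=3: A[i]=14<=B[j]=25 take 14, i++
i=7 j=3: A[i]=22<=B[j]=25 take 22, i++
i=8 j=3: A[i]=23<=B[j]=25 take 23, i++
i=9 j=3: A[i]=25<=B[j]=25 take 25, i++
i=10 j=3: A[i]=29>B[j]=25 take 25, j++
i=10 j=4: B done, take A[i]=29, i++
i=11 j=4: B done, take A[i]=34, i++
i=12 j=4: B done, take A[i]=39, i++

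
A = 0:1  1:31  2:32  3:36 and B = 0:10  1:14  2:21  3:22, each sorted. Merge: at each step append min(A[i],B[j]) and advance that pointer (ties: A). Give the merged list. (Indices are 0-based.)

[i=0,j=0] A[i]=1<=B[j]=10 take 1 → i++
[i=1,j=0] A[i]=31>B[j]=10 take 10 → j++
[i=1,j=1] A[i]=31>B[j]=14 take 14 → j++
[i=1,j=2] A[i]=31>B[j]=21 take 21 → j++
[i=1,j=3] A[i]=31>B[j]=22 take 22 → j++
[i=1,j=4] B done, take A[i]=31 → i++
[i=2,j=4] B done, take A[i]=32 → i++
[i=3,j=4] B done, take A[i]=36 → i++

[1, 10, 14, 21, 22, 31, 32, 36]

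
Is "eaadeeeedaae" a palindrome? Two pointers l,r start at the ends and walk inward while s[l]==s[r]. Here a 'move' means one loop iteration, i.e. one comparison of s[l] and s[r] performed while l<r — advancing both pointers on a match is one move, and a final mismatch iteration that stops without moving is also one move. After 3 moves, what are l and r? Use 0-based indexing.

[0,11] 'e'=='e' → l++,r--
[1,10] 'a'=='a' → l++,r--
[2,9] 'a'=='a' → l++,r--

l=3, r=8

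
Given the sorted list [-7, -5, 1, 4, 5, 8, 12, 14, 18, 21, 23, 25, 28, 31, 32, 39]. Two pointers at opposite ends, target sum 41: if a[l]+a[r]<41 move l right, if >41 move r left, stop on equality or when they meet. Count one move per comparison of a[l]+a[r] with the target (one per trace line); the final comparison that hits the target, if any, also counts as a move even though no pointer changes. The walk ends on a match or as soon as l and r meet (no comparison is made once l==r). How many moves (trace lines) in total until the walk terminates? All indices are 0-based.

14 moves

[0,15] -7+39=32 <41 → l++
[1,15] -5+39=34 <41 → l++
[2,15] 1+39=40 <41 → l++
[3,15] 4+39=43 >41 → r--
[3,14] 4+32=36 <41 → l++
[4,14] 5+32=37 <41 → l++
[5,14] 8+32=40 <41 → l++
[6,14] 12+32=44 >41 → r--
[6,13] 12+31=43 >41 → r--
[6,12] 12+28=40 <41 → l++
[7,12] 14+28=42 >41 → r--
[7,11] 14+25=39 <41 → l++
[8,11] 18+25=43 >41 → r--
[8,10] 18+23=41 → found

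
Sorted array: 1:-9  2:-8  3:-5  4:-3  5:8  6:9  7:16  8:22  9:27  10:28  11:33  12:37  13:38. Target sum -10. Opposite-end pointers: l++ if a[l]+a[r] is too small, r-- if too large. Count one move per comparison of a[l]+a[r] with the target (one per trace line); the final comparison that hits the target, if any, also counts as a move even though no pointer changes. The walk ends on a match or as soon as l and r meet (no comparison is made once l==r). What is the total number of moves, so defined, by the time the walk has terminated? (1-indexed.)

12 moves

[1,13] -9+38=29 >-10 → r--
[1,12] -9+37=28 >-10 → r--
[1,11] -9+33=24 >-10 → r--
[1,10] -9+28=19 >-10 → r--
[1,9] -9+27=18 >-10 → r--
[1,8] -9+22=13 >-10 → r--
[1,7] -9+16=7 >-10 → r--
[1,6] -9+9=0 >-10 → r--
[1,5] -9+8=-1 >-10 → r--
[1,4] -9+-3=-12 <-10 → l++
[2,4] -8+-3=-11 <-10 → l++
[3,4] -5+-3=-8 >-10 → r--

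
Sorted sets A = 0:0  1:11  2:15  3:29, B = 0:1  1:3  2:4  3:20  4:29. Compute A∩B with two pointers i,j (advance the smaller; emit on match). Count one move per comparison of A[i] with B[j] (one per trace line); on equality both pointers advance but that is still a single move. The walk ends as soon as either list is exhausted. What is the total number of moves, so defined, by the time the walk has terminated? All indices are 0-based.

[i=0,j=0] 0<1 → i++
[i=1,j=0] 11>1 → j++
[i=1,j=1] 11>3 → j++
[i=1,j=2] 11>4 → j++
[i=1,j=3] 11<20 → i++
[i=2,j=3] 15<20 → i++
[i=3,j=3] 29>20 → j++
[i=3,j=4] 29==29 emit → i++,j++

8 moves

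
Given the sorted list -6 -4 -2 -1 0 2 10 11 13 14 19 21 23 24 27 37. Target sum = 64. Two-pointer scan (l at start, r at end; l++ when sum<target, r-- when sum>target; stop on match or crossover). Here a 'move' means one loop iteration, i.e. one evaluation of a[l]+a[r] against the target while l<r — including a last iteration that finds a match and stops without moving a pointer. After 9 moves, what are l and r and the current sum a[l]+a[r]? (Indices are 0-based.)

l=0 r=15: -6+37=31 <64, l++
l=1 r=15: -4+37=33 <64, l++
l=2 r=15: -2+37=35 <64, l++
l=3 r=15: -1+37=36 <64, l++
l=4 r=15: 0+37=37 <64, l++
l=5 r=15: 2+37=39 <64, l++
l=6 r=15: 10+37=47 <64, l++
l=7 r=15: 11+37=48 <64, l++
l=8 r=15: 13+37=50 <64, l++

l=9, r=15, sum=51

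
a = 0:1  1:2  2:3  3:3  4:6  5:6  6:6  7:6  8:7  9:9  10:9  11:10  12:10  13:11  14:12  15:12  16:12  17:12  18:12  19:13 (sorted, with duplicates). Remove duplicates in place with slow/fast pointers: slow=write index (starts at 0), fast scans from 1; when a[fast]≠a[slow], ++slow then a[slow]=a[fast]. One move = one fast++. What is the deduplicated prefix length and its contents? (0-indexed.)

length 10; prefix = [1, 2, 3, 6, 7, 9, 10, 11, 12, 13]

(s=0,f=1) a[fast]=2≠a[slow]=1 write a[1]=2 → slow++,fast++
(s=1,f=2) a[fast]=3≠a[slow]=2 write a[2]=3 → slow++,fast++
(s=2,f=3) a[fast]=3=a[slow] dup → fast++
(s=2,f=4) a[fast]=6≠a[slow]=3 write a[3]=6 → slow++,fast++
(s=3,f=5) a[fast]=6=a[slow] dup → fast++
(s=3,f=6) a[fast]=6=a[slow] dup → fast++
(s=3,f=7) a[fast]=6=a[slow] dup → fast++
(s=3,f=8) a[fast]=7≠a[slow]=6 write a[4]=7 → slow++,fast++
(s=4,f=9) a[fast]=9≠a[slow]=7 write a[5]=9 → slow++,fast++
(s=5,f=10) a[fast]=9=a[slow] dup → fast++
(s=5,f=11) a[fast]=10≠a[slow]=9 write a[6]=10 → slow++,fast++
(s=6,f=12) a[fast]=10=a[slow] dup → fast++
(s=6,f=13) a[fast]=11≠a[slow]=10 write a[7]=11 → slow++,fast++
(s=7,f=14) a[fast]=12≠a[slow]=11 write a[8]=12 → slow++,fast++
(s=8,f=15) a[fast]=12=a[slow] dup → fast++
(s=8,f=16) a[fast]=12=a[slow] dup → fast++
(s=8,f=17) a[fast]=12=a[slow] dup → fast++
(s=8,f=18) a[fast]=12=a[slow] dup → fast++
(s=8,f=19) a[fast]=13≠a[slow]=12 write a[9]=13 → slow++,fast++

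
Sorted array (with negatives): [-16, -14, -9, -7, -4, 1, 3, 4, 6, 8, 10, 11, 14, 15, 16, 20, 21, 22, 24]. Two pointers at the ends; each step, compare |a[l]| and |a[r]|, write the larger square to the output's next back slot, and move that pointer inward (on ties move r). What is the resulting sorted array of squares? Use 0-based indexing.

[0,18] |-16|<=|24| out[18]=576 → r--
[0,17] |-16|<=|22| out[17]=484 → r--
[0,16] |-16|<=|21| out[16]=441 → r--
[0,15] |-16|<=|20| out[15]=400 → r--
[0,14] |-16|<=|16| out[14]=256 → r--
[0,13] |-16|>|15| out[13]=256 → l++
[1,13] |-14|<=|15| out[12]=225 → r--
[1,12] |-14|<=|14| out[11]=196 → r--
[1,11] |-14|>|11| out[10]=196 → l++
[2,11] |-9|<=|11| out[9]=121 → r--
[2,10] |-9|<=|10| out[8]=100 → r--
[2,9] |-9|>|8| out[7]=81 → l++
[3,9] |-7|<=|8| out[6]=64 → r--
[3,8] |-7|>|6| out[5]=49 → l++
[4,8] |-4|<=|6| out[4]=36 → r--
[4,7] |-4|<=|4| out[3]=16 → r--
[4,6] |-4|>|3| out[2]=16 → l++
[5,6] |1|<=|3| out[1]=9 → r--
[5,5] |1|<=|1| out[0]=1 → r--

[1, 9, 16, 16, 36, 49, 64, 81, 100, 121, 196, 196, 225, 256, 256, 400, 441, 484, 576]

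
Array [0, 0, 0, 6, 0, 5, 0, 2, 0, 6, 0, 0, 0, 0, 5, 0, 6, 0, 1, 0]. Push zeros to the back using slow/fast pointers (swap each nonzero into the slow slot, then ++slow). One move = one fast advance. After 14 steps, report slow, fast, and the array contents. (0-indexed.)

slow=4, fast=14, a=[6, 5, 2, 6, 0, 0, 0, 0, 0, 0, 0, 0, 0, 0, 5, 0, 6, 0, 1, 0]

(s=0,f=0) a[fast]=0 → fast++
(s=0,f=1) a[fast]=0 → fast++
(s=0,f=2) a[fast]=0 → fast++
(s=0,f=3) a[fast]=6≠0 swap→a[0]=6 → slow++,fast++
(s=1,f=4) a[fast]=0 → fast++
(s=1,f=5) a[fast]=5≠0 swap→a[1]=5 → slow++,fast++
(s=2,f=6) a[fast]=0 → fast++
(s=2,f=7) a[fast]=2≠0 swap→a[2]=2 → slow++,fast++
(s=3,f=8) a[fast]=0 → fast++
(s=3,f=9) a[fast]=6≠0 swap→a[3]=6 → slow++,fast++
(s=4,f=10) a[fast]=0 → fast++
(s=4,f=11) a[fast]=0 → fast++
(s=4,f=12) a[fast]=0 → fast++
(s=4,f=13) a[fast]=0 → fast++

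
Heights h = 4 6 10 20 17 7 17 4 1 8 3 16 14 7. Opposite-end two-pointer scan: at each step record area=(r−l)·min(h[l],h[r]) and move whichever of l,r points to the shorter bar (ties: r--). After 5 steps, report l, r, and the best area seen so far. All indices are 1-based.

l=4, r=12, best area=126

l=1 r=14: min(4,7)*13=52 best=52 *, l++
l=2 r=14: min(6,7)*12=72 best=72 *, l++
l=3 r=14: min(10,7)*11=77 best=77 *, r--
l=3 r=13: min(10,14)*10=100 best=100 *, l++
l=4 r=13: min(20,14)*9=126 best=126 *, r--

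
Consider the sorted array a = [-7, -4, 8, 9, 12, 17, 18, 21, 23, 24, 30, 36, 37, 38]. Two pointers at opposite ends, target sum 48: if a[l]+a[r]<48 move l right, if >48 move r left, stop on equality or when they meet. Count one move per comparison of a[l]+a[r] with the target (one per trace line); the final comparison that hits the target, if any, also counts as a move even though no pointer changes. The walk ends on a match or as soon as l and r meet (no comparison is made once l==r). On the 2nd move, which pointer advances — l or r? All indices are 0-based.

[0,13] -7+38=31 <48 → l++
[1,13] -4+38=34 <48 → l++

l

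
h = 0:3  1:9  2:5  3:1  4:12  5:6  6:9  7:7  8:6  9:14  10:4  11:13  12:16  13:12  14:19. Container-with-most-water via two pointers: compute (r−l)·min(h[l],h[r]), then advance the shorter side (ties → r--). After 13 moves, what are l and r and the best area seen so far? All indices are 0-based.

l=0 r=14: min(3,19)*14=42 best=42 *, l++
l=1 r=14: min(9,19)*13=117 best=117 *, l++
l=2 r=14: min(5,19)*12=60 best=117, l++
l=3 r=14: min(1,19)*11=11 best=117, l++
l=4 r=14: min(12,19)*10=120 best=120 *, l++
l=5 r=14: min(6,19)*9=54 best=120, l++
l=6 r=14: min(9,19)*8=72 best=120, l++
l=7 r=14: min(7,19)*7=49 best=120, l++
l=8 r=14: min(6,19)*6=36 best=120, l++
l=9 r=14: min(14,19)*5=70 best=120, l++
l=10 r=14: min(4,19)*4=16 best=120, l++
l=11 r=14: min(13,19)*3=39 best=120, l++
l=12 r=14: min(16,19)*2=32 best=120, l++

l=13, r=14, best area=120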